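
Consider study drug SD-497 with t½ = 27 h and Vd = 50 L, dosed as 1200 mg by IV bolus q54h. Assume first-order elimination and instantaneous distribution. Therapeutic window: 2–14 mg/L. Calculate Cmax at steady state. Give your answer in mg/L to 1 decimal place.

32.0 mg/L

The dosing interval is 2 half-lives, so f = 2^(−2) = 0.25.
Accumulation ratio R = 1/(1 − f) = 1/0.75 = 4/3.
Single-dose peak C₀ = D/Vd = 1200/50 = 24 mg/L.
Steady-state peak Cmax,ss = C₀·R = 24 × 4/3 ≈ 32.000 mg/L.
Peak 32.0 mg/L vs MTC 14 mg/L: exceeds toxic threshold.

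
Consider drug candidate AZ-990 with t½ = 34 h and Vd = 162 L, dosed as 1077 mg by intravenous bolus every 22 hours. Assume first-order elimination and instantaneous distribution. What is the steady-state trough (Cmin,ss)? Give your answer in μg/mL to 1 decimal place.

k = ln2/t½ = ln2/34 ≈ 0.020387 h⁻¹; fraction remaining f = e^(−kτ) = e^(−0.020387×22) ≈ 0.6386.
Accumulation ratio R = 1/(1 − f) ≈ 1/0.3614 ≈ 2.7670.
Single-dose peak C₀ = D/Vd = 1077/162 ≈ 6.648 μg/mL.
Cmax,ss = C₀/(1 − f) ≈ 6.648/0.3614 ≈ 18.395 μg/mL.
Steady-state trough Cmin,ss = Cmax,ss·f ≈ 18.395 × 0.6386 ≈ 11.747 μg/mL.

11.7 μg/mL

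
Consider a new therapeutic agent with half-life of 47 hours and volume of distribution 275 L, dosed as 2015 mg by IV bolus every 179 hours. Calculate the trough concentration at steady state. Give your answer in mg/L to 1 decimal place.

0.6 mg/L

k = ln2/t½ = ln2/47 ≈ 0.014748 h⁻¹; fraction remaining f = e^(−kτ) = e^(−0.014748×179) ≈ 0.0714.
Accumulation ratio R = 1/(1 − f) ≈ 1/0.9286 ≈ 1.0769.
Single-dose peak C₀ = D/Vd = 2015/275 ≈ 7.327 mg/L.
Cmax,ss = C₀/(1 − f) ≈ 7.327/0.9286 ≈ 7.890 mg/L.
One interval later, Cmin,ss = Cmax,ss·e^(−kτ) ≈ 7.890 × 0.0714 ≈ 0.563 mg/L.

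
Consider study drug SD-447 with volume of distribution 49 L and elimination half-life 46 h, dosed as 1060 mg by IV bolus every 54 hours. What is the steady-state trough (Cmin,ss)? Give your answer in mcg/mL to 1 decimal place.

17.2 mcg/mL

τ/t½ = 54/46 ≈ 1.1739, so fraction remaining f = (1/2)^(54/46) ≈ 0.4432.
Accumulation ratio R = 1/(1 − f) ≈ 1/0.5568 ≈ 1.7960.
Each bolus raises the concentration by D/Vd = 1060/49 ≈ 21.633 mcg/mL.
Steady-state peak Cmax,ss = C₀·R ≈ 21.633 × 1.7960 ≈ 38.853 mcg/mL.
One interval later, Cmin,ss = Cmax,ss·e^(−kτ) ≈ 38.853 × 0.4432 ≈ 17.220 mcg/mL.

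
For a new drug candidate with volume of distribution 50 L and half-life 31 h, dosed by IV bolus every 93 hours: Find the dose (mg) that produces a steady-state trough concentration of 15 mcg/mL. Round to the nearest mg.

5250 mg

τ/t½ = 93/31 ≈ 3, so f = (1/2)^(93/31) ≈ 0.125000.
Cmin,ss = (D/Vd)·f/(1−f), so D = Cmin,ss·Vd·(1−f)/f.
D = 15 × 50 × (1−f)/f ≈ 15 × 50 × 7.00000 ≈ 5250.00 mg.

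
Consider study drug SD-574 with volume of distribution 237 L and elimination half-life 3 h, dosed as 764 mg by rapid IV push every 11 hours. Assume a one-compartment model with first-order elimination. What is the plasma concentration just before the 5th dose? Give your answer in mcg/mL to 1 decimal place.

0.3 mcg/mL

f = (1/2)^(τ/t½) = (1/2)^(11/3) ≈ 0.0787.
C₀ = D/Vd = 764/237 ≈ 3.224 mcg/mL.
Before the 5th dose, 4 doses have been given. Superposition: Cmin = C₀·(f + f² + … + f^4).
≈ 3.224 × (0.0787 + 0.0062 + 0.0005 + 0.0000) ≈ 3.224 × 0.0854 ≈ 0.275 mcg/mL.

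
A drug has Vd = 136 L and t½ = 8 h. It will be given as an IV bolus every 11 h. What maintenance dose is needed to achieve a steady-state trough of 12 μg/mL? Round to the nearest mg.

2601 mg

τ/t½ = 11/8 ≈ 1.375, so f = (1/2)^(11/8) ≈ 0.385553.
Cmin,ss = (D/Vd)·f/(1−f), so D = Cmin,ss·Vd·(1−f)/f.
D = 12 × 136 × (1−f)/f ≈ 12 × 136 × 1.59368 ≈ 2600.89 mg.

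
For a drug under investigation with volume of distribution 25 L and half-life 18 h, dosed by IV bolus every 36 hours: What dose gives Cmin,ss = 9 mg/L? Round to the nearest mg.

675 mg

τ/t½ = 36/18 ≈ 2, so f = (1/2)^(36/18) ≈ 0.250000.
Cmin,ss = (D/Vd)·f/(1−f), so D = Cmin,ss·Vd·(1−f)/f.
D = 9 × 25 × (1−f)/f ≈ 9 × 25 × 3.00000 ≈ 675.00 mg.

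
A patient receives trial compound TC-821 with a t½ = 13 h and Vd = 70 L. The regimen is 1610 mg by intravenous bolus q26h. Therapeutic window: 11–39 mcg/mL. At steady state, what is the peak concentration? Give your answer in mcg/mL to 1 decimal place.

30.7 mcg/mL

τ = 26 h = 2 half-lives, so f = (1/2)^2 = 0.25.
At steady state, R = 1/(1 − 0.25) = 4/3.
Single-dose peak C₀ = D/Vd = 1610/70 = 23 mcg/mL.
Steady-state peak Cmax,ss = C₀·R = 23 × 4/3 ≈ 30.667 mcg/mL.
Peak 30.7 mcg/mL vs MTC 39 mcg/mL: below toxic threshold.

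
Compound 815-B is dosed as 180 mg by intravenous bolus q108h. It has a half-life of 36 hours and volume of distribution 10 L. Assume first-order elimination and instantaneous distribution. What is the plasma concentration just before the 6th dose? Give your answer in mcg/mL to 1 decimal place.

f = (1/2)^(τ/t½) = (1/2)^(108/36) ≈ 0.1250.
C₀ = D/Vd = 180/10 ≈ 18.000 mcg/mL.
Before the 6th dose, 5 doses have been given. Superposition: Cmin = C₀·(f + f² + … + f^5).
≈ 18.000 × (0.1250 + 0.0156 + 0.0020 + 0.0002 + 0.0000) ≈ 18.000 × 0.1428 ≈ 2.570 mcg/mL.

2.6 mcg/mL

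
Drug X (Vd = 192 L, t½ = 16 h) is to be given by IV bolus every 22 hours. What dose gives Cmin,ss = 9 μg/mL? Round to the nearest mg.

τ/t½ = 22/16 ≈ 1.375, so f = (1/2)^(22/16) ≈ 0.385553.
Cmin,ss = (D/Vd)·f/(1−f), so D = Cmin,ss·Vd·(1−f)/f.
D = 9 × 192 × (1−f)/f ≈ 9 × 192 × 1.59368 ≈ 2753.88 mg.

2754 mg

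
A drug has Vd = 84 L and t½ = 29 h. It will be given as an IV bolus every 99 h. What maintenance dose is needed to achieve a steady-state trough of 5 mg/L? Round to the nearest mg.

τ/t½ = 99/29 ≈ 3.4138, so f = (1/2)^(99/29) ≈ 0.093831.
Cmin,ss = (D/Vd)·f/(1−f), so D = Cmin,ss·Vd·(1−f)/f.
D = 5 × 84 × (1−f)/f ≈ 5 × 84 × 9.65746 ≈ 4056.13 mg.

4056 mg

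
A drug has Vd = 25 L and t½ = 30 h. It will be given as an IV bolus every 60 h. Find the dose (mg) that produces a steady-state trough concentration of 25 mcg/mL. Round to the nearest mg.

1875 mg

τ/t½ = 60/30 ≈ 2, so f = (1/2)^(60/30) ≈ 0.250000.
Cmin,ss = (D/Vd)·f/(1−f), so D = Cmin,ss·Vd·(1−f)/f.
D = 25 × 25 × (1−f)/f ≈ 25 × 25 × 3.00000 ≈ 1875.00 mg.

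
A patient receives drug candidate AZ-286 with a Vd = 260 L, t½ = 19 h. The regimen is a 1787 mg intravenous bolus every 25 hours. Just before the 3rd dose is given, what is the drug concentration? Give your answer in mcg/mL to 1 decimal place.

3.9 mcg/mL

f = (1/2)^(τ/t½) = (1/2)^(25/19) ≈ 0.4017.
C₀ = D/Vd = 1787/260 ≈ 6.873 mcg/mL.
Before the 3rd dose, 2 doses have been given. Superposition: Cmin = C₀·(f + f²).
≈ 6.873 × (0.4017 + 0.1614) ≈ 6.873 × 0.5631 ≈ 3.870 mcg/mL.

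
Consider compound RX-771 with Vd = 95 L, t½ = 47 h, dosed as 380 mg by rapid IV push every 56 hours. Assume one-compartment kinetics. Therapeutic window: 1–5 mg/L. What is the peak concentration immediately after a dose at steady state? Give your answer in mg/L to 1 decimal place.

τ/t½ = 56/47 ≈ 1.1915, so fraction remaining f = (1/2)^(56/47) ≈ 0.4379.
Accumulation ratio R = 1/(1 − f) ≈ 1/0.5621 ≈ 1.7790.
Each bolus raises the concentration by D/Vd = 380/95 ≈ 4.000 mg/L.
Steady-state peak Cmax,ss = C₀·R ≈ 4.000 × 1.7790 ≈ 7.116 mg/L.
Peak 7.1 mg/L vs MTC 5 mg/L: exceeds toxic threshold.

7.1 mg/L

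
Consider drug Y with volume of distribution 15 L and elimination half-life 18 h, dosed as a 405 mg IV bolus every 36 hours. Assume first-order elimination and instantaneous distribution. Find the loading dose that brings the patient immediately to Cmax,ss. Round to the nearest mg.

540 mg

f = (1/2)^(36/18) ≈ 0.250000; accumulation ratio R = 1/(1−f) ≈ 1.33333.
Loading dose to hit Cmax,ss on first dose: D_load = D_maint·R ≈ 405 × 1.33333 ≈ 540.00 mg.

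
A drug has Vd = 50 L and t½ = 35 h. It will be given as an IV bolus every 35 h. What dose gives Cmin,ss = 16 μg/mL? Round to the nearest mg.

800 mg

τ/t½ = 35/35 ≈ 1, so f = (1/2)^(35/35) ≈ 0.500000.
Cmin,ss = (D/Vd)·f/(1−f), so D = Cmin,ss·Vd·(1−f)/f.
D = 16 × 50 × (1−f)/f ≈ 16 × 50 × 1.00000 ≈ 800.00 mg.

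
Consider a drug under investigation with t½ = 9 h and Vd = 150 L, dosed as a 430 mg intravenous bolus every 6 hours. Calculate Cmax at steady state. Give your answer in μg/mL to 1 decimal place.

τ/t½ = 6/9 ≈ 0.66667, so fraction remaining f = (1/2)^(6/9) ≈ 0.6300.
At steady state, accumulation factor R = 1/(1 − e^(−kτ)) ≈ 2.7027.
Each bolus raises the concentration by D/Vd = 430/150 ≈ 2.867 μg/mL.
Steady-state peak Cmax,ss = C₀·R ≈ 2.867 × 2.7027 ≈ 7.749 μg/mL.

7.7 μg/mL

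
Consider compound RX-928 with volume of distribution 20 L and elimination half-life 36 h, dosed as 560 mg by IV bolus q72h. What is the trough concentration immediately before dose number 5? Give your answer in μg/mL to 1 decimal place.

f = (1/2)^(τ/t½) = (1/2)^(72/36) ≈ 0.2500.
C₀ = D/Vd = 560/20 ≈ 28.000 μg/mL.
Before the 5th dose, 4 doses have been given. Superposition: Cmin = C₀·(f + f² + … + f^4).
≈ 28.000 × (0.2500 + 0.0625 + 0.0156 + 0.0039) ≈ 28.000 × 0.3320 ≈ 9.296 μg/mL.

9.3 μg/mL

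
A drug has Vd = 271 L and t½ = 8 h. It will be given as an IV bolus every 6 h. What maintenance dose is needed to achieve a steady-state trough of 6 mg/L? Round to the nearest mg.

1109 mg

τ/t½ = 6/8 ≈ 0.75, so f = (1/2)^(6/8) ≈ 0.594604.
Cmin,ss = (D/Vd)·f/(1−f), so D = Cmin,ss·Vd·(1−f)/f.
D = 6 × 271 × (1−f)/f ≈ 6 × 271 × 0.68179 ≈ 1108.59 mg.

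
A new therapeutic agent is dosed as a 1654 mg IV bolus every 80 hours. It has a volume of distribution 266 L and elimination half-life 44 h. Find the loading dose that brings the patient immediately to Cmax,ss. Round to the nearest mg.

2309 mg

f = (1/2)^(80/44) ≈ 0.283578; accumulation ratio R = 1/(1−f) ≈ 1.39583.
Loading dose to hit Cmax,ss on first dose: D_load = D_maint·R ≈ 1654 × 1.39583 ≈ 2308.70 mg.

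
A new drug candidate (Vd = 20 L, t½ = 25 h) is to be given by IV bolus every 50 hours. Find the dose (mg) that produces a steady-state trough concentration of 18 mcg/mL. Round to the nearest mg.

τ/t½ = 50/25 ≈ 2, so f = (1/2)^(50/25) ≈ 0.250000.
Cmin,ss = (D/Vd)·f/(1−f), so D = Cmin,ss·Vd·(1−f)/f.
D = 18 × 20 × (1−f)/f ≈ 18 × 20 × 3.00000 ≈ 1080.00 mg.

1080 mg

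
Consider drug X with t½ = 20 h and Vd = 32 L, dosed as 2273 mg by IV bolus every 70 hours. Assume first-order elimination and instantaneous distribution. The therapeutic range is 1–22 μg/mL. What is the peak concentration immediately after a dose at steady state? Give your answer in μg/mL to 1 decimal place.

77.9 μg/mL

τ/t½ = 70/20 ≈ 3.5, so fraction remaining f = (1/2)^(70/20) ≈ 0.0884.
Accumulation ratio R = 1/(1 − f) ≈ 1/0.9116 ≈ 1.0970.
Single-dose peak C₀ = D/Vd = 2273/32 ≈ 71.031 μg/mL.
Cmax,ss = C₀/(1 − f) ≈ 71.031/0.9116 ≈ 77.919 μg/mL.
Peak 77.9 μg/mL vs MTC 22 μg/mL: exceeds toxic threshold.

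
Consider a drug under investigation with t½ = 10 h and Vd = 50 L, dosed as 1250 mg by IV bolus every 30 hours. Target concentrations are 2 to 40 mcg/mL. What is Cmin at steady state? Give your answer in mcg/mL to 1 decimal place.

3.6 mcg/mL

The dosing interval is 3 half-lives, so f = 2^(−3) = 0.125.
Accumulation ratio R = 1/(1 − f) = 1/0.875 = 8/7.
Single-dose peak C₀ = D/Vd = 1250/50 = 25 mcg/mL.
Steady-state peak Cmax,ss = C₀·R = 25 × 8/7 ≈ 28.571 mcg/mL.
Steady-state trough Cmin,ss = Cmax,ss·f ≈ 28.571 × 0.125 ≈ 3.571 mcg/mL.
Trough 3.6 mcg/mL vs MEC 2 mcg/mL: adequate.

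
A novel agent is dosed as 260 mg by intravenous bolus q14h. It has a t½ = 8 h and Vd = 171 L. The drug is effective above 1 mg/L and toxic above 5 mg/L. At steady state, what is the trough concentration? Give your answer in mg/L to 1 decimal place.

k = ln2/t½ = ln2/8 ≈ 0.086643 h⁻¹; fraction remaining f = e^(−kτ) = e^(−0.086643×14) ≈ 0.2973.
At steady state, accumulation factor R = 1/(1 − e^(−kτ)) ≈ 1.4231.
Each bolus raises the concentration by D/Vd = 260/171 ≈ 1.520 mg/L.
Steady-state peak Cmax,ss = C₀·R ≈ 1.520 × 1.4231 ≈ 2.163 mg/L.
Steady-state trough Cmin,ss = Cmax,ss·f ≈ 2.163 × 0.2973 ≈ 0.643 mg/L.
Trough 0.6 mg/L vs MEC 1 mg/L: subtherapeutic.

0.6 mg/L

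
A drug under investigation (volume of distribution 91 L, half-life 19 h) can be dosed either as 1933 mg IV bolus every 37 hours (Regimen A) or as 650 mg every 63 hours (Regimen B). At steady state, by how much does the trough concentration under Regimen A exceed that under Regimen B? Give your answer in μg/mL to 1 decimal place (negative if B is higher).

6.6 μg/mL

Regimen A: f = (1/2)^(37/19) ≈ 0.2593; Cmin,ss = (1933/91)·f/(1−f) ≈ 7.436 μg/mL.
Regimen B: f = (1/2)^(63/19) ≈ 0.1004; Cmin,ss = (650/91)·f/(1−f) ≈ 0.797 μg/mL.
Difference ≈ 7.436 − 0.797 ≈ 6.639 μg/mL.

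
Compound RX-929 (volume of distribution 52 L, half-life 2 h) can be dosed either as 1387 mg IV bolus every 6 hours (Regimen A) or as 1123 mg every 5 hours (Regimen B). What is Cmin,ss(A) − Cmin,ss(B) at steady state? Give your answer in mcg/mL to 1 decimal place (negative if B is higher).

Regimen A: f = (1/2)^(6/2) ≈ 0.1250; Cmin,ss = (1387/52)·f/(1−f) ≈ 3.810 mcg/mL.
Regimen B: f = (1/2)^(5/2) ≈ 0.1768; Cmin,ss = (1123/52)·f/(1−f) ≈ 4.638 mcg/mL.
Difference ≈ 3.810 − 4.638 ≈ -0.828 mcg/mL.

-0.8 mcg/mL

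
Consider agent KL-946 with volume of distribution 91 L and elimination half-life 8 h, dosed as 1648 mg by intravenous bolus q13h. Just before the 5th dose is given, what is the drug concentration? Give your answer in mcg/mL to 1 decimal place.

8.6 mcg/mL

f = (1/2)^(τ/t½) = (1/2)^(13/8) ≈ 0.3242.
C₀ = D/Vd = 1648/91 ≈ 18.110 mcg/mL.
Before the 5th dose, 4 doses have been given. Superposition: Cmin = C₀·(f + f² + … + f^4).
≈ 18.110 × (0.3242 + 0.1051 + 0.0341 + 0.0110) ≈ 18.110 × 0.4744 ≈ 8.591 mcg/mL.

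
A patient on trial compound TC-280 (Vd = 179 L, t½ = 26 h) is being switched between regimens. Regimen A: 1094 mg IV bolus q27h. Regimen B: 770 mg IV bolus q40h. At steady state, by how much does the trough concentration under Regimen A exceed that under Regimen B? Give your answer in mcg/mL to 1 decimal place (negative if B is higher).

Regimen A: f = (1/2)^(27/26) ≈ 0.4868; Cmin,ss = (1094/179)·f/(1−f) ≈ 5.797 mcg/mL.
Regimen B: f = (1/2)^(40/26) ≈ 0.3443; Cmin,ss = (770/179)·f/(1−f) ≈ 2.259 mcg/mL.
Difference ≈ 5.797 − 2.259 ≈ 3.538 mcg/mL.

3.5 mcg/mL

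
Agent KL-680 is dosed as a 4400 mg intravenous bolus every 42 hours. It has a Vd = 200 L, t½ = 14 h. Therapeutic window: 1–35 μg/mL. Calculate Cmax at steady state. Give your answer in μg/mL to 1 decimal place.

25.1 μg/mL

The dosing interval is 3 half-lives, so f = 2^(−3) = 0.125.
At steady state, R = 1/(1 − 0.125) = 8/7.
Single-dose peak C₀ = D/Vd = 4400/200 = 22 μg/mL.
Steady-state peak Cmax,ss = C₀·R = 22 × 8/7 ≈ 25.143 μg/mL.
Peak 25.1 μg/mL vs MTC 35 μg/mL: below toxic threshold.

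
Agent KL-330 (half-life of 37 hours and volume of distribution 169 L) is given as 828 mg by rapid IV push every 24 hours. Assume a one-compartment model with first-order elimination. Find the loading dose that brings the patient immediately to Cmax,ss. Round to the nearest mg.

f = (1/2)^(24/37) ≈ 0.637878; accumulation ratio R = 1/(1−f) ≈ 2.76150.
Loading dose to hit Cmax,ss on first dose: D_load = D_maint·R ≈ 828 × 2.76150 ≈ 2286.52 mg.

2287 mg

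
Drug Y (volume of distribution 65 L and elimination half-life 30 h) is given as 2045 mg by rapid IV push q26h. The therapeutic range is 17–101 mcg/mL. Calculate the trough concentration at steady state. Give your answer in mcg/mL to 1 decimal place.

Over one 26-h interval, 26/30 ≈ 0.86667 half-lives elapse, leaving f ≈ 0.5484 of each dose.
At steady state, accumulation factor R = 1/(1 − e^(−kτ)) ≈ 2.2143.
Single-dose peak C₀ = D/Vd = 2045/65 ≈ 31.462 mcg/mL.
Steady-state peak Cmax,ss = C₀·R ≈ 31.462 × 2.2143 ≈ 69.666 mcg/mL.
One interval later, Cmin,ss = Cmax,ss·e^(−kτ) ≈ 69.666 × 0.5484 ≈ 38.205 mcg/mL.
Trough 38.2 mcg/mL vs MEC 17 mcg/mL: adequate.

38.2 mcg/mL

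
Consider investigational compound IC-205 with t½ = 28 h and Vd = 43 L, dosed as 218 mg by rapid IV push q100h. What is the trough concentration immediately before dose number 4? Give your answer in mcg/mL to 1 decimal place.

0.5 mcg/mL

f = (1/2)^(τ/t½) = (1/2)^(100/28) ≈ 0.0841.
C₀ = D/Vd = 218/43 ≈ 5.070 mcg/mL.
Before the 4th dose, 3 doses have been given. Superposition: Cmin = C₀·(f + f² + … + f^3).
≈ 5.070 × (0.0841 + 0.0071 + 0.0006) ≈ 5.070 × 0.0918 ≈ 0.465 mcg/mL.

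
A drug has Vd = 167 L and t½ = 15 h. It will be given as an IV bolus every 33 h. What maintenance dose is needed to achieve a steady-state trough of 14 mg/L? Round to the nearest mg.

τ/t½ = 33/15 ≈ 2.2, so f = (1/2)^(33/15) ≈ 0.217638.
Cmin,ss = (D/Vd)·f/(1−f), so D = Cmin,ss·Vd·(1−f)/f.
D = 14 × 167 × (1−f)/f ≈ 14 × 167 × 3.59479 ≈ 8404.62 mg.

8405 mg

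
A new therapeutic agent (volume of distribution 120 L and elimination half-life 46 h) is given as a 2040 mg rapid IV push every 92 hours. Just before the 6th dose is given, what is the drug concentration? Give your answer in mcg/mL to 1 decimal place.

f = (1/2)^(τ/t½) = (1/2)^(92/46) ≈ 0.2500.
C₀ = D/Vd = 2040/120 ≈ 17.000 mcg/mL.
Before the 6th dose, 5 doses have been given. Superposition: Cmin = C₀·(f + f² + … + f^5).
≈ 17.000 × (0.2500 + 0.0625 + 0.0156 + 0.0039 + 0.0010) ≈ 17.000 × 0.3330 ≈ 5.661 mcg/mL.

5.7 mcg/mL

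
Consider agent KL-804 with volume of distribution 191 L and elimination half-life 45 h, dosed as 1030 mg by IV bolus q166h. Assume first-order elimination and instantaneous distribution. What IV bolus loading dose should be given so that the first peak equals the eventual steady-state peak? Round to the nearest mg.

1117 mg

f = (1/2)^(166/45) ≈ 0.077541; accumulation ratio R = 1/(1−f) ≈ 1.08406.
Loading dose to hit Cmax,ss on first dose: D_load = D_maint·R ≈ 1030 × 1.08406 ≈ 1116.58 mg.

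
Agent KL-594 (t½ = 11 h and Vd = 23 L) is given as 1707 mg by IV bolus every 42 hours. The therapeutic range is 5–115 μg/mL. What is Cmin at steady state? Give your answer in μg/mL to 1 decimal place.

5.7 μg/mL

k = ln2/t½ = ln2/11 ≈ 0.063013 h⁻¹; fraction remaining f = e^(−kτ) = e^(−0.063013×42) ≈ 0.0709.
Each bolus raises the concentration by D/Vd = 1707/23 ≈ 74.217 μg/mL.
Steady-state trough Cmin,ss = C₀·f/(1−f) ≈ 74.217 × 0.0709/0.9291 ≈ 5.664 μg/mL.
Trough 5.7 μg/mL vs MEC 5 μg/mL: adequate.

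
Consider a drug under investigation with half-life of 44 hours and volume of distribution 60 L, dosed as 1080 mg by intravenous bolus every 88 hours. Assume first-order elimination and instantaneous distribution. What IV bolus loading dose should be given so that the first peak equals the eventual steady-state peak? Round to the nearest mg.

f = (1/2)^(88/44) ≈ 0.250000; accumulation ratio R = 1/(1−f) ≈ 1.33333.
Loading dose to hit Cmax,ss on first dose: D_load = D_maint·R ≈ 1080 × 1.33333 ≈ 1440.00 mg.

1440 mg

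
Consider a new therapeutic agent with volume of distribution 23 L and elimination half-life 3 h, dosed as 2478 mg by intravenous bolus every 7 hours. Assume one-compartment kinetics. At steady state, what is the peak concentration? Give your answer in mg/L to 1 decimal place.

134.4 mg/L

τ/t½ = 7/3 ≈ 2.3333, so fraction remaining f = (1/2)^(7/3) ≈ 0.1984.
At steady state, accumulation factor R = 1/(1 − e^(−kτ)) ≈ 1.2475.
Each bolus raises the concentration by D/Vd = 2478/23 ≈ 107.739 mg/L.
Steady-state peak Cmax,ss = C₀·R ≈ 107.739 × 1.2475 ≈ 134.404 mg/L.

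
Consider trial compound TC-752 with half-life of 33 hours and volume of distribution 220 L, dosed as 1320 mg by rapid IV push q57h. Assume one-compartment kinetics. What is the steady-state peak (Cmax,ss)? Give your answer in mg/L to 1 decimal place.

Over one 57-h interval, 57/33 ≈ 1.7273 half-lives elapse, leaving f ≈ 0.3020 of each dose.
Accumulation ratio R = 1/(1 − f) ≈ 1/0.6980 ≈ 1.4327.
Single-dose peak C₀ = D/Vd = 1320/220 ≈ 6.000 mg/L.
Steady-state peak Cmax,ss = C₀·R ≈ 6.000 × 1.4327 ≈ 8.596 mg/L.

8.6 mg/L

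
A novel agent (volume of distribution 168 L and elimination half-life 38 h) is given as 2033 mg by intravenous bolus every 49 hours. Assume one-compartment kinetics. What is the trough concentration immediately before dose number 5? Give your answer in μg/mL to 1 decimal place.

8.1 μg/mL

f = (1/2)^(τ/t½) = (1/2)^(49/38) ≈ 0.4091.
C₀ = D/Vd = 2033/168 ≈ 12.101 μg/mL.
Before the 5th dose, 4 doses have been given. Superposition: Cmin = C₀·(f + f² + … + f^4).
≈ 12.101 × (0.4091 + 0.1674 + 0.0685 + 0.0280) ≈ 12.101 × 0.6730 ≈ 8.144 μg/mL.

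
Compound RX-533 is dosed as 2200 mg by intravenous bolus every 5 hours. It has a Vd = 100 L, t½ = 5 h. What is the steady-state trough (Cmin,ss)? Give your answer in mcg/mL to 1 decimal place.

22.0 mcg/mL

τ = 5 h = 1 half-life, so f = (1/2)^1 = 0.5.
Accumulation ratio R = 1/(1 − f) = 1/0.5 = 2/1.
Single-dose peak C₀ = D/Vd = 2200/100 = 22 mcg/mL.
Steady-state peak Cmax,ss = C₀·R = 22 × 2/1 ≈ 44.000 mcg/mL.
Steady-state trough Cmin,ss = Cmax,ss·f ≈ 44.000 × 0.5 ≈ 22.000 mcg/mL.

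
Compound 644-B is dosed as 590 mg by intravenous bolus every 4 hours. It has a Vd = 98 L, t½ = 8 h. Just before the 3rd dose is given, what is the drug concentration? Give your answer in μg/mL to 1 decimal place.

7.3 μg/mL

f = (1/2)^(τ/t½) = (1/2)^(4/8) ≈ 0.7071.
C₀ = D/Vd = 590/98 ≈ 6.020 μg/mL.
Before the 3rd dose, 2 doses have been given. Superposition: Cmin = C₀·(f + f²).
≈ 6.020 × (0.7071 + 0.5000) ≈ 6.020 × 1.2071 ≈ 7.267 μg/mL.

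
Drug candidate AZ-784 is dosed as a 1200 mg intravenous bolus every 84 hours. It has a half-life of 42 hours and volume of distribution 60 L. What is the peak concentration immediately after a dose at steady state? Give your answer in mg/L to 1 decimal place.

26.7 mg/L

The dosing interval is 2 half-lives, so f = 2^(−2) = 0.25.
Accumulation ratio R = 1/(1 − f) = 1/0.75 = 4/3.
Single-dose peak C₀ = D/Vd = 1200/60 = 20 mg/L.
Steady-state peak Cmax,ss = C₀·R = 20 × 4/3 ≈ 26.667 mg/L.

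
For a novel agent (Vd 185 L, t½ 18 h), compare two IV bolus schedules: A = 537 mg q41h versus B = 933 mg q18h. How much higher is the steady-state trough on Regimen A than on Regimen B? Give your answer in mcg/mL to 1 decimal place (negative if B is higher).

Regimen A: f = (1/2)^(41/18) ≈ 0.2062; Cmin,ss = (537/185)·f/(1−f) ≈ 0.754 mcg/mL.
Regimen B: f = (1/2)^(18/18) ≈ 0.5000; Cmin,ss = (933/185)·f/(1−f) ≈ 5.043 mcg/mL.
Difference ≈ 0.754 − 5.043 ≈ -4.289 mcg/mL.

-4.3 mcg/mL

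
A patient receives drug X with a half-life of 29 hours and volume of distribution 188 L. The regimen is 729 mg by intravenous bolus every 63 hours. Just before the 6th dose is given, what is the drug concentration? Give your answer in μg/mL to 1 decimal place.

1.1 μg/mL

f = (1/2)^(τ/t½) = (1/2)^(63/29) ≈ 0.2218.
C₀ = D/Vd = 729/188 ≈ 3.878 μg/mL.
Before the 6th dose, 5 doses have been given. Superposition: Cmin = C₀·(f + f² + … + f^5).
≈ 3.878 × (0.2218 + 0.0492 + 0.0109 + 0.0024 + 0.0005) ≈ 3.878 × 0.2848 ≈ 1.104 μg/mL.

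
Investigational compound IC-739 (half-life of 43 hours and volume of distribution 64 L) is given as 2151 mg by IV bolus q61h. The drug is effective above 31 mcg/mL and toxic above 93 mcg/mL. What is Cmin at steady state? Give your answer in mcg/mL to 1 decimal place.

20.1 mcg/mL

k = ln2/t½ = ln2/43 ≈ 0.016120 h⁻¹; fraction remaining f = e^(−kτ) = e^(−0.016120×61) ≈ 0.3741.
At steady state, accumulation factor R = 1/(1 − e^(−kτ)) ≈ 1.5977.
Single-dose peak C₀ = D/Vd = 2151/64 ≈ 33.609 mcg/mL.
Steady-state peak Cmax,ss = C₀·R ≈ 33.609 × 1.5977 ≈ 53.697 mcg/mL.
Steady-state trough Cmin,ss = Cmax,ss·f ≈ 53.697 × 0.3741 ≈ 20.088 mcg/mL.
Trough 20.1 mcg/mL vs MEC 31 mcg/mL: subtherapeutic.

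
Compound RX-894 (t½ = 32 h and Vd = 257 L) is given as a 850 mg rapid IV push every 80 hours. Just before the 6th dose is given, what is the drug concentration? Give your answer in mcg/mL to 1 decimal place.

f = (1/2)^(τ/t½) = (1/2)^(80/32) ≈ 0.1768.
C₀ = D/Vd = 850/257 ≈ 3.307 mcg/mL.
Before the 6th dose, 5 doses have been given. Superposition: Cmin = C₀·(f + f² + … + f^5).
≈ 3.307 × (0.1768 + 0.0313 + 0.0055 + 0.0010 + 0.0002) ≈ 3.307 × 0.2148 ≈ 0.710 mcg/mL.

0.7 mcg/mL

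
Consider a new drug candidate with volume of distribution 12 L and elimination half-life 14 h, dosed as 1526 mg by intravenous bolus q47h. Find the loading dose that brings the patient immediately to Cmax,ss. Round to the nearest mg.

1691 mg

f = (1/2)^(47/14) ≈ 0.097589; accumulation ratio R = 1/(1−f) ≈ 1.10814.
Loading dose to hit Cmax,ss on first dose: D_load = D_maint·R ≈ 1526 × 1.10814 ≈ 1691.02 mg.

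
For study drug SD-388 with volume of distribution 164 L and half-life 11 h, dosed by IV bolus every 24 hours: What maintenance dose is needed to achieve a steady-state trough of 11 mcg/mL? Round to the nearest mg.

τ/t½ = 24/11 ≈ 2.1818, so f = (1/2)^(24/11) ≈ 0.220398.
Cmin,ss = (D/Vd)·f/(1−f), so D = Cmin,ss·Vd·(1−f)/f.
D = 11 × 164 × (1−f)/f ≈ 11 × 164 × 3.53725 ≈ 6381.20 mg.

6381 mg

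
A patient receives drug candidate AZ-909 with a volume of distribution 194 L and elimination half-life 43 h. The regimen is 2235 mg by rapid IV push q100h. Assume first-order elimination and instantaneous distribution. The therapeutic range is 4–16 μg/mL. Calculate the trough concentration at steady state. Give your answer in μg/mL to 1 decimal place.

τ/t½ = 100/43 ≈ 2.3256, so fraction remaining f = (1/2)^(100/43) ≈ 0.1995.
Each bolus raises the concentration by D/Vd = 2235/194 ≈ 11.521 μg/mL.
Steady-state trough Cmin,ss = C₀·f/(1−f) ≈ 11.521 × 0.1995/0.8005 ≈ 2.871 μg/mL.
Trough 2.9 μg/mL vs MEC 4 μg/mL: subtherapeutic.

2.9 μg/mL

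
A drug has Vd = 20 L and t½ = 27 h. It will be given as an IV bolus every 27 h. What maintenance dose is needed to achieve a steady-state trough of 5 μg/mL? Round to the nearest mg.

τ/t½ = 27/27 ≈ 1, so f = (1/2)^(27/27) ≈ 0.500000.
Cmin,ss = (D/Vd)·f/(1−f), so D = Cmin,ss·Vd·(1−f)/f.
D = 5 × 20 × (1−f)/f ≈ 5 × 20 × 1.00000 ≈ 100.00 mg.

100 mg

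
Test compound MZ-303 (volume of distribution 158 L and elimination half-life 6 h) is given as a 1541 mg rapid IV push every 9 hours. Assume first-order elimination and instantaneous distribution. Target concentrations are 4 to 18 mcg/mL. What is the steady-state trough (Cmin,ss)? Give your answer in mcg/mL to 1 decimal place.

5.3 mcg/mL

τ/t½ = 9/6 ≈ 1.5, so fraction remaining f = (1/2)^(9/6) ≈ 0.3536.
Accumulation ratio R = 1/(1 − f) ≈ 1/0.6464 ≈ 1.5470.
Single-dose peak C₀ = D/Vd = 1541/158 ≈ 9.753 mcg/mL.
Steady-state peak Cmax,ss = C₀·R ≈ 9.753 × 1.5470 ≈ 15.088 mcg/mL.
Steady-state trough Cmin,ss = Cmax,ss·f ≈ 15.088 × 0.3536 ≈ 5.335 mcg/mL.
Trough 5.3 mcg/mL vs MEC 4 mcg/mL: adequate.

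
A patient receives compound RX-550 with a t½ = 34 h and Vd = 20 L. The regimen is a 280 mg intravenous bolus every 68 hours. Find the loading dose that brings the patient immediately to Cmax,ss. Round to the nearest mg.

373 mg

f = (1/2)^(68/34) ≈ 0.250000; accumulation ratio R = 1/(1−f) ≈ 1.33333.
Loading dose to hit Cmax,ss on first dose: D_load = D_maint·R ≈ 280 × 1.33333 ≈ 373.33 mg.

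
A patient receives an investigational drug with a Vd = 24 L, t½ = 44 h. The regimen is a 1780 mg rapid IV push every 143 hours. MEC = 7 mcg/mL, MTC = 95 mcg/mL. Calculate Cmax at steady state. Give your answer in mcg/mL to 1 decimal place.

k = ln2/t½ = ln2/44 ≈ 0.015753 h⁻¹; fraction remaining f = e^(−kτ) = e^(−0.015753×143) ≈ 0.1051.
At steady state, accumulation factor R = 1/(1 − e^(−kτ)) ≈ 1.1174.
Single-dose peak C₀ = D/Vd = 1780/24 ≈ 74.167 mcg/mL.
Steady-state peak Cmax,ss = C₀·R ≈ 74.167 × 1.1174 ≈ 82.874 mcg/mL.
Peak 82.9 mcg/mL vs MTC 95 mcg/mL: below toxic threshold.

82.9 mcg/mL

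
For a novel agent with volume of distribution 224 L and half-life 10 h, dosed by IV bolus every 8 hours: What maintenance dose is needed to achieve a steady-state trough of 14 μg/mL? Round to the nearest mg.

τ/t½ = 8/10 ≈ 0.8, so f = (1/2)^(8/10) ≈ 0.574349.
Cmin,ss = (D/Vd)·f/(1−f), so D = Cmin,ss·Vd·(1−f)/f.
D = 14 × 224 × (1−f)/f ≈ 14 × 224 × 0.74110 ≈ 2324.09 mg.

2324 mg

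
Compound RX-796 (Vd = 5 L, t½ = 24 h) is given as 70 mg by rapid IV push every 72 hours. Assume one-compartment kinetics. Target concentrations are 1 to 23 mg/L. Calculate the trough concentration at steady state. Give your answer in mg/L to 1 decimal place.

The dosing interval is 3 half-lives, so f = 2^(−3) = 0.125.
At steady state, R = 1/(1 − 0.125) = 8/7.
Single-dose peak C₀ = D/Vd = 70/5 = 14 mg/L.
Steady-state peak Cmax,ss = C₀·R = 14 × 8/7 ≈ 16.000 mg/L.
Steady-state trough Cmin,ss = Cmax,ss·f ≈ 16.000 × 0.125 ≈ 2.000 mg/L.
Trough 2.0 mg/L vs MEC 1 mg/L: adequate.

2.0 mg/L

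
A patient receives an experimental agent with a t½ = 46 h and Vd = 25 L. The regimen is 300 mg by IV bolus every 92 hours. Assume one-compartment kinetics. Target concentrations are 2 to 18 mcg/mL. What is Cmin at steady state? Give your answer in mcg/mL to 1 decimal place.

τ = 92 h = 2 half-lives, so f = (1/2)^2 = 0.25.
At steady state, R = 1/(1 − 0.25) = 4/3.
Single-dose peak C₀ = D/Vd = 300/25 = 12 mcg/mL.
Steady-state peak Cmax,ss = C₀·R = 12 × 4/3 ≈ 16.000 mcg/mL.
Steady-state trough Cmin,ss = Cmax,ss·f ≈ 16.000 × 0.25 ≈ 4.000 mcg/mL.
Trough 4.0 mcg/mL vs MEC 2 mcg/mL: adequate.

4.0 mcg/mL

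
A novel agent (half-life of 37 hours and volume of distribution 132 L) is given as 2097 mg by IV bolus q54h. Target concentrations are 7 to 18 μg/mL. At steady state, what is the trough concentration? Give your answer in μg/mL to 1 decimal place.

9.1 μg/mL

τ/t½ = 54/37 ≈ 1.4595, so fraction remaining f = (1/2)^(54/37) ≈ 0.3636.
Accumulation ratio R = 1/(1 − f) ≈ 1/0.6364 ≈ 1.5713.
Single-dose peak C₀ = D/Vd = 2097/132 ≈ 15.886 μg/mL.
Cmax,ss = C₀/(1 − f) ≈ 15.886/0.6364 ≈ 24.962 μg/mL.
Steady-state trough Cmin,ss = Cmax,ss·f ≈ 24.962 × 0.3636 ≈ 9.076 μg/mL.
Trough 9.1 μg/mL vs MEC 7 μg/mL: adequate.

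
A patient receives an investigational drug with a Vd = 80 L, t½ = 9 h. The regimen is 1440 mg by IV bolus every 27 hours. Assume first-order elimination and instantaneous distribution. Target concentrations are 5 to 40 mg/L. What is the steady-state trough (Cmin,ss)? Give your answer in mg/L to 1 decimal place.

2.6 mg/L

The dosing interval is 3 half-lives, so f = 2^(−3) = 0.125.
Accumulation ratio R = 1/(1 − f) = 1/0.875 = 8/7.
Single-dose peak C₀ = D/Vd = 1440/80 = 18 mg/L.
Steady-state peak Cmax,ss = C₀·R = 18 × 8/7 ≈ 20.571 mg/L.
Steady-state trough Cmin,ss = Cmax,ss·f ≈ 20.571 × 0.125 ≈ 2.571 mg/L.
Trough 2.6 mg/L vs MEC 5 mg/L: subtherapeutic.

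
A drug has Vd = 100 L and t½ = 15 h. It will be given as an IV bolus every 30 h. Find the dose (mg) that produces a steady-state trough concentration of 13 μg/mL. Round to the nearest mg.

3900 mg

τ/t½ = 30/15 ≈ 2, so f = (1/2)^(30/15) ≈ 0.250000.
Cmin,ss = (D/Vd)·f/(1−f), so D = Cmin,ss·Vd·(1−f)/f.
D = 13 × 100 × (1−f)/f ≈ 13 × 100 × 3.00000 ≈ 3900.00 mg.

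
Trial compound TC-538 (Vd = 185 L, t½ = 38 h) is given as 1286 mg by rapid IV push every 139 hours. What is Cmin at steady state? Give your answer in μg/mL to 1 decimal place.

Over one 139-h interval, 139/38 ≈ 3.6579 half-lives elapse, leaving f ≈ 0.0792 of each dose.
At steady state, accumulation factor R = 1/(1 − e^(−kτ)) ≈ 1.0860.
Each bolus raises the concentration by D/Vd = 1286/185 ≈ 6.951 μg/mL.
Steady-state peak Cmax,ss = C₀·R ≈ 6.951 × 1.0860 ≈ 7.549 μg/mL.
One interval later, Cmin,ss = Cmax,ss·e^(−kτ) ≈ 7.549 × 0.0792 ≈ 0.598 μg/mL.

0.6 μg/mL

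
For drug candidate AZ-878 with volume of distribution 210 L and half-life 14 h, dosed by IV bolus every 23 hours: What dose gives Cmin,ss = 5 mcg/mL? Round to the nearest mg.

τ/t½ = 23/14 ≈ 1.6429, so f = (1/2)^(23/14) ≈ 0.320222.
Cmin,ss = (D/Vd)·f/(1−f), so D = Cmin,ss·Vd·(1−f)/f.
D = 5 × 210 × (1−f)/f ≈ 5 × 210 × 2.12283 ≈ 2228.97 mg.

2229 mg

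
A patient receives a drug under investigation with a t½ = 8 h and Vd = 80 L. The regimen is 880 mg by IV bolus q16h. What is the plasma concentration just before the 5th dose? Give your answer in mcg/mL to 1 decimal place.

f = (1/2)^(τ/t½) = (1/2)^(16/8) ≈ 0.2500.
C₀ = D/Vd = 880/80 ≈ 11.000 mcg/mL.
Before the 5th dose, 4 doses have been given. Superposition: Cmin = C₀·(f + f² + … + f^4).
≈ 11.000 × (0.2500 + 0.0625 + 0.0156 + 0.0039) ≈ 11.000 × 0.3320 ≈ 3.652 mcg/mL.

3.7 mcg/mL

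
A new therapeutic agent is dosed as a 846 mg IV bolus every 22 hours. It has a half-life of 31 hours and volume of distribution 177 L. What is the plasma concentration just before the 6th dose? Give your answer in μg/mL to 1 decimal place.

f = (1/2)^(τ/t½) = (1/2)^(22/31) ≈ 0.6115.
C₀ = D/Vd = 846/177 ≈ 4.780 μg/mL.
Before the 6th dose, 5 doses have been given. Superposition: Cmin = C₀·(f + f² + … + f^5).
≈ 4.780 × (0.6115 + 0.3739 + 0.2287 + 0.1398 + 0.0855) ≈ 4.780 × 1.4394 ≈ 6.880 μg/mL.

6.9 μg/mL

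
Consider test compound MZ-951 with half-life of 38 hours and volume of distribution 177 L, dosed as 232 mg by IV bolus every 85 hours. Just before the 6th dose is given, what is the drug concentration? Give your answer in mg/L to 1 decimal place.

0.4 mg/L

f = (1/2)^(τ/t½) = (1/2)^(85/38) ≈ 0.2122.
C₀ = D/Vd = 232/177 ≈ 1.311 mg/L.
Before the 6th dose, 5 doses have been given. Superposition: Cmin = C₀·(f + f² + … + f^5).
≈ 1.311 × (0.2122 + 0.0450 + 0.0096 + 0.0020 + 0.0004) ≈ 1.311 × 0.2692 ≈ 0.353 mg/L.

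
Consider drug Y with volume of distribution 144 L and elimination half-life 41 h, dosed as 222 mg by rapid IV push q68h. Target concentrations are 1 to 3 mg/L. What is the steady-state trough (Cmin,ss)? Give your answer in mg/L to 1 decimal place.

Over one 68-h interval, 68/41 ≈ 1.6585 half-lives elapse, leaving f ≈ 0.3168 of each dose.
At steady state, accumulation factor R = 1/(1 − e^(−kτ)) ≈ 1.4637.
Each bolus raises the concentration by D/Vd = 222/144 ≈ 1.542 mg/L.
Cmax,ss = C₀/(1 − f) ≈ 1.542/0.6832 ≈ 2.257 mg/L.
Steady-state trough Cmin,ss = Cmax,ss·f ≈ 2.257 × 0.3168 ≈ 0.715 mg/L.
Trough 0.7 mg/L vs MEC 1 mg/L: subtherapeutic.

0.7 mg/L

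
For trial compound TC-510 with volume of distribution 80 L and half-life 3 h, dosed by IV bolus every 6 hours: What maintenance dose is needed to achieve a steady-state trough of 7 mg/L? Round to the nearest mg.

1680 mg

τ/t½ = 6/3 ≈ 2, so f = (1/2)^(6/3) ≈ 0.250000.
Cmin,ss = (D/Vd)·f/(1−f), so D = Cmin,ss·Vd·(1−f)/f.
D = 7 × 80 × (1−f)/f ≈ 7 × 80 × 3.00000 ≈ 1680.00 mg.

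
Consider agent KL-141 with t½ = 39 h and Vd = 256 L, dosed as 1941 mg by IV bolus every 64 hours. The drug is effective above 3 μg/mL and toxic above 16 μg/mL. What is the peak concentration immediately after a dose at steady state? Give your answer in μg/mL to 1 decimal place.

k = ln2/t½ = ln2/39 ≈ 0.017773 h⁻¹; fraction remaining f = e^(−kτ) = e^(−0.017773×64) ≈ 0.3206.
At steady state, accumulation factor R = 1/(1 − e^(−kτ)) ≈ 1.4719.
Each bolus raises the concentration by D/Vd = 1941/256 ≈ 7.582 μg/mL.
Steady-state peak Cmax,ss = C₀·R ≈ 7.582 × 1.4719 ≈ 11.160 μg/mL.
Peak 11.2 μg/mL vs MTC 16 μg/mL: below toxic threshold.

11.2 μg/mL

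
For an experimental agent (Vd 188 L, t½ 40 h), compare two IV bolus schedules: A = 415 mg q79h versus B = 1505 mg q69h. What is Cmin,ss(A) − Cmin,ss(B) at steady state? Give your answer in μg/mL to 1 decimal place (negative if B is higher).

Regimen A: f = (1/2)^(79/40) ≈ 0.2544; Cmin,ss = (415/188)·f/(1−f) ≈ 0.753 μg/mL.
Regimen B: f = (1/2)^(69/40) ≈ 0.3025; Cmin,ss = (1505/188)·f/(1−f) ≈ 3.472 μg/mL.
Difference ≈ 0.753 − 3.472 ≈ -2.719 μg/mL.

-2.7 μg/mL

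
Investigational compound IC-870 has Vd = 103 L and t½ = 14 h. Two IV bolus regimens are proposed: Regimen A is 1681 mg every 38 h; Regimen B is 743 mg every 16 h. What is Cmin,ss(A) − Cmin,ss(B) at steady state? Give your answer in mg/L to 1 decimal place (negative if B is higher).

Regimen A: f = (1/2)^(38/14) ≈ 0.1524; Cmin,ss = (1681/103)·f/(1−f) ≈ 2.934 mg/L.
Regimen B: f = (1/2)^(16/14) ≈ 0.4529; Cmin,ss = (743/103)·f/(1−f) ≈ 5.972 mg/L.
Difference ≈ 2.934 − 5.972 ≈ -3.038 mg/L.

-3.0 mg/L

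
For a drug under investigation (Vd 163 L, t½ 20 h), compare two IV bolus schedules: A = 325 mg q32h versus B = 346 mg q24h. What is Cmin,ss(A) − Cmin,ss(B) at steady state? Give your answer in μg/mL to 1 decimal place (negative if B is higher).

-0.7 μg/mL

Regimen A: f = (1/2)^(32/20) ≈ 0.3299; Cmin,ss = (325/163)·f/(1−f) ≈ 0.982 μg/mL.
Regimen B: f = (1/2)^(24/20) ≈ 0.4353; Cmin,ss = (346/163)·f/(1−f) ≈ 1.636 μg/mL.
Difference ≈ 0.982 − 1.636 ≈ -0.654 μg/mL.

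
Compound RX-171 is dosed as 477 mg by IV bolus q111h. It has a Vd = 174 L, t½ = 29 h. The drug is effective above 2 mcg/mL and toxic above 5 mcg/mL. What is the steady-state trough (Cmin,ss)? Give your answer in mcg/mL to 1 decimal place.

0.2 mcg/mL

τ/t½ = 111/29 ≈ 3.8276, so fraction remaining f = (1/2)^(111/29) ≈ 0.0704.
Accumulation ratio R = 1/(1 − f) ≈ 1/0.9296 ≈ 1.0757.
Each bolus raises the concentration by D/Vd = 477/174 ≈ 2.741 mcg/mL.
Cmax,ss = C₀/(1 − f) ≈ 2.741/0.9296 ≈ 2.949 mcg/mL.
Steady-state trough Cmin,ss = Cmax,ss·f ≈ 2.949 × 0.0704 ≈ 0.208 mcg/mL.
Trough 0.2 mcg/mL vs MEC 2 mcg/mL: subtherapeutic.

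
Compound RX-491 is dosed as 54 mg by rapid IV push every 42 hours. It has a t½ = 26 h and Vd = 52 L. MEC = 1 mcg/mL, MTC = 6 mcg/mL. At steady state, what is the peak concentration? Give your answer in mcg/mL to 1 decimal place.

1.5 mcg/mL

Over one 42-h interval, 42/26 ≈ 1.6154 half-lives elapse, leaving f ≈ 0.3264 of each dose.
Accumulation ratio R = 1/(1 − f) ≈ 1/0.6736 ≈ 1.4846.
Each bolus raises the concentration by D/Vd = 54/52 ≈ 1.038 mcg/mL.
Cmax,ss = C₀/(1 − f) ≈ 1.038/0.6736 ≈ 1.541 mcg/mL.
Peak 1.5 mcg/mL vs MTC 6 mcg/mL: below toxic threshold.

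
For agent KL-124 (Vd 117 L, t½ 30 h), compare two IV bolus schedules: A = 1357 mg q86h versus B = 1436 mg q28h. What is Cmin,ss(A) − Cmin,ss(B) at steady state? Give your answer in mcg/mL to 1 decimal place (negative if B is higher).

Regimen A: f = (1/2)^(86/30) ≈ 0.1371; Cmin,ss = (1357/117)·f/(1−f) ≈ 1.843 mcg/mL.
Regimen B: f = (1/2)^(28/30) ≈ 0.5236; Cmin,ss = (1436/117)·f/(1−f) ≈ 13.490 mcg/mL.
Difference ≈ 1.843 − 13.490 ≈ -11.647 mcg/mL.

-11.6 mcg/mL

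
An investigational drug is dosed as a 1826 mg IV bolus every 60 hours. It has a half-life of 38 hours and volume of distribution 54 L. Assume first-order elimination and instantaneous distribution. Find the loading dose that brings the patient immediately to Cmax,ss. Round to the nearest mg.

f = (1/2)^(60/38) ≈ 0.334726; accumulation ratio R = 1/(1−f) ≈ 1.50314.
Loading dose to hit Cmax,ss on first dose: D_load = D_maint·R ≈ 1826 × 1.50314 ≈ 2744.73 mg.

2745 mg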